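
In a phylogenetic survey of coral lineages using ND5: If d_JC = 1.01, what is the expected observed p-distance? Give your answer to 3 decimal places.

0.555

p = (3/4)(1 − e^(−4d/3)) = 0.75 × (1 − e^(-1.346667)) = 0.75 × (1 − 0.260106) = 0.554921.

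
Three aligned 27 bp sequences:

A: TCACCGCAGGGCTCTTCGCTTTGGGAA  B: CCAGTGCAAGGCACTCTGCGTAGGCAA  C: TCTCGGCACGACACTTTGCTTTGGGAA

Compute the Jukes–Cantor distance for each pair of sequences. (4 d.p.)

d(A,B) = 0.5107, d(A,C) = 0.2635, d(B,C) = 0.5107

A–B: 10/27 sites differ → p ≈ 0.37037, d = −0.75 ln(1 − 0.493827) = 0.510658 ≈ 0.5107.
A–C: 6/27 sites differ → p ≈ 0.222222, d = −0.75 ln(1 − 0.296296) = 0.263548 ≈ 0.2635.
B–C: 10/27 sites differ → p ≈ 0.37037, d = −0.75 ln(1 − 0.493827) = 0.510658 ≈ 0.5107.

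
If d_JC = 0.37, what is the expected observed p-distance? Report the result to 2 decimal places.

0.29

p = (3/4)(1 − e^(−4d/3)) = 0.75 × (1 − e^(-0.493333)) = 0.75 × (1 − 0.610588) = 0.292059.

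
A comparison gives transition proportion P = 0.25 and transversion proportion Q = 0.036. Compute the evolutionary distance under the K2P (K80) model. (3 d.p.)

0.403

Under the Kimura two-parameter model, d = −½ ln(1 − 2P − Q) − ¼ ln(1 − 2Q).
1 − 2P − Q = 0.464, giving −½ ln(0.464) = 0.383935.
1 − 2Q = 0.928, giving −¼ ln(0.928) = 0.018681.
d = 0.383935 + 0.018681 = 0.402616.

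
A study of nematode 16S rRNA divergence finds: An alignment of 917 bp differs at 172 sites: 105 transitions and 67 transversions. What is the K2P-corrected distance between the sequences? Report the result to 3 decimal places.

0.219

P = 105/917 ≈ 0.114504 and Q = 67/917 ≈ 0.073064.
Under the Kimura two-parameter model, d = −½ ln(1 − 2P − Q) − ¼ ln(1 − 2Q).
1 − 2P − Q = 0.697928, giving −½ ln(0.697928) = 0.179820.
1 − 2Q = 0.853872, giving −¼ ln(0.853872) = 0.039493.
d = 0.179820 + 0.039493 = 0.219313.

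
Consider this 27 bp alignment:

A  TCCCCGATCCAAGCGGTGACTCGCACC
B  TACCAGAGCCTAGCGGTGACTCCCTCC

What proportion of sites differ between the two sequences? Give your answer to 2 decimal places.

The sequences differ at 6 of 27 positions (sites 2, 5, 8, 11, 23, 25).
p = 6/27 = 0.222222… ≈ 0.22 (to 2 d.p.).

0.22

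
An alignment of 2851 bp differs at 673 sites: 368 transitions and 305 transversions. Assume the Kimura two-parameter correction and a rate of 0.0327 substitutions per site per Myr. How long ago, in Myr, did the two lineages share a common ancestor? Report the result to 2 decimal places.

P = 368/2851 ≈ 0.129078 and Q = 305/2851 ≈ 0.10698.
Under the Kimura two-parameter model, d = −½ ln(1 − 2P − Q) − ¼ ln(1 − 2Q).
1 − 2P − Q = 0.634864, giving −½ ln(0.634864) = 0.227172.
1 − 2Q = 0.78604, giving −¼ ln(0.78604) = 0.060187.
d = 0.227172 + 0.060187 = 0.287359.
Under a molecular clock d = 2μt, so t = d/(2μ) = 0.287359 / (2 × 0.0327) = 4.39 Myr.

4.39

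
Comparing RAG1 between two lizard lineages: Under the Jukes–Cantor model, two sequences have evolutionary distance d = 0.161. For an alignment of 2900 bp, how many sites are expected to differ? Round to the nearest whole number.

420

Invert JC69: p = (3/4)(1 − e^(−4d/3)) = 0.75 × (1 − e^(-0.214667)) = 0.75 × (1 − 0.806810) = 0.144893.
Expected differing sites = pL ≈ 0.144893 × 2900 = 420.1897 ≈ 420.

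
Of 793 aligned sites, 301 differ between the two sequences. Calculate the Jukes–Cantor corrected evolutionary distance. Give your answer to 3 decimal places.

0.529

p = 301/793 ≈ 0.379571.
d = −(3/4) ln(1 − 4p/3) = −0.75 ln(1 − 0.506095) = −0.75 ln(0.493905)
  = −0.75 × (-0.705412) = 0.529059 substitutions/site.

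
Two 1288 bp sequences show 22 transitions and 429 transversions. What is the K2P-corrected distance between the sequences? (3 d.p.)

0.503

P = 22/1288 ≈ 0.017081 and Q = 429/1288 ≈ 0.333075.
Under the Kimura two-parameter model, d = −½ ln(1 − 2P − Q) − ¼ ln(1 − 2Q).
1 − 2P − Q = 0.632763, giving −½ ln(0.632763) = 0.228830.
1 − 2Q = 0.33385, giving −¼ ln(0.33385) = 0.274266.
d = 0.228830 + 0.274266 = 0.503096.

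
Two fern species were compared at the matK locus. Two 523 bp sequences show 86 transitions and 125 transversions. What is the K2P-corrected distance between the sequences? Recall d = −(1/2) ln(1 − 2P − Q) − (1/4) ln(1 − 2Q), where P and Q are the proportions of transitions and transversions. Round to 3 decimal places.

P = 86/523 ≈ 0.164436 and Q = 125/523 ≈ 0.239006.
Under the Kimura two-parameter model, d = −½ ln(1 − 2P − Q) − ¼ ln(1 − 2Q).
1 − 2P − Q = 0.432122, giving −½ ln(0.432122) = 0.419524.
1 − 2Q = 0.521988, giving −¼ ln(0.521988) = 0.162528.
d = 0.419524 + 0.162528 = 0.582052.

0.582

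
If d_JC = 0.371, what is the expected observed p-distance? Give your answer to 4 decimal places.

0.2927

p = (3/4)(1 − e^(−4d/3)) = 0.75 × (1 − e^(-0.494667)) = 0.75 × (1 − 0.609774) = 0.292670.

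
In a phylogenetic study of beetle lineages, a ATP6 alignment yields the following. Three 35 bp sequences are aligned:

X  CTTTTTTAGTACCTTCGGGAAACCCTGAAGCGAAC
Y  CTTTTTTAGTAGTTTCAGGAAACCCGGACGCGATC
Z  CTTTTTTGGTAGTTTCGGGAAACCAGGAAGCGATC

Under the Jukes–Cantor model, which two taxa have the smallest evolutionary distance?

X–Y: 6/35 differ, p = 0.171, d = 0.195.
X–Z: 6/35 differ, p = 0.171, d = 0.195.
Y–Z: 4/35 differ, p = 0.114, d = 0.124.
The smallest distance is between Y and Z.

Y and Z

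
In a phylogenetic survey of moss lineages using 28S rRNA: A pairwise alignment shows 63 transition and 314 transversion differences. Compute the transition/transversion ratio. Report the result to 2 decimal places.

R = 63/314 = 0.200636… ≈ 0.20 (to 2 d.p.).

0.20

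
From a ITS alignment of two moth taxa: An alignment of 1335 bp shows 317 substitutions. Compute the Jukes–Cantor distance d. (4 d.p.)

0.2855

p = 317/1335 ≈ 0.237453.
d = −(3/4) ln(1 − 4p/3) = −0.75 ln(1 − 0.316604) = −0.75 ln(0.683396)
  = −0.75 × (-0.380681) = 0.285511 substitutions/site.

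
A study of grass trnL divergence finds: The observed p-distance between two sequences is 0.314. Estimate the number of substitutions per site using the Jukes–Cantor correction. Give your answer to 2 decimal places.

d = −(3/4) ln(1 − 4p/3) = −0.75 ln(1 − 0.418667) = −0.75 ln(0.581333)
  = −0.75 × (-0.542432) = 0.406824 substitutions/site.

0.41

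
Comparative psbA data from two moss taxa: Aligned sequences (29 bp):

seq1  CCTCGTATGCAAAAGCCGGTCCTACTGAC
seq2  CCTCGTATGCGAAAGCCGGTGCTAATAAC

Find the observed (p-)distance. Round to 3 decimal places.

The sequences differ at 4 of 29 positions (sites 11, 21, 25, 27).
p = 4/29 = 0.137931… ≈ 0.138 (to 3 d.p.).

0.138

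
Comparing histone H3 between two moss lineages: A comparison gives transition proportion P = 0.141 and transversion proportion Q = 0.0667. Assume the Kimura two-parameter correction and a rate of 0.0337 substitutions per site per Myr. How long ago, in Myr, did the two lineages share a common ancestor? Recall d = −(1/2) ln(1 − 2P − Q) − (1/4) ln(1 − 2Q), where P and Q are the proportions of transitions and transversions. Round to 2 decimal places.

Under the Kimura two-parameter model, d = −½ ln(1 − 2P − Q) − ¼ ln(1 − 2Q).
1 − 2P − Q = 0.6513, giving −½ ln(0.6513) = 0.214392.
1 − 2Q = 0.8666, giving −¼ ln(0.8666) = 0.035794.
d = 0.214392 + 0.035794 = 0.250186.
Under a molecular clock d = 2μt, so t = d/(2μ) = 0.250186 / (2 × 0.0337) = 3.71 Myr.

3.71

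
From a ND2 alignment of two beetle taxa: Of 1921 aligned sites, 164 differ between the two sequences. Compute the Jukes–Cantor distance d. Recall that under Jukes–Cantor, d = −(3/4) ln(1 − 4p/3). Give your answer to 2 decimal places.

0.09

p = 164/1921 ≈ 0.085372.
d = −(3/4) ln(1 − 4p/3) = −0.75 ln(1 − 0.113829) = −0.75 ln(0.886171)
  = −0.75 × (-0.120845) = 0.090634 substitutions/site.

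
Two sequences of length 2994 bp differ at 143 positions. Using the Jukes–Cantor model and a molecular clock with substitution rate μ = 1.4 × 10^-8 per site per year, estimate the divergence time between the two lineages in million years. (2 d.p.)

1.76

p = 143/2994 ≈ 0.047762.
d = −(3/4) ln(1 − 4p/3) = −0.75 ln(1 − 0.063683) = −0.75 ln(0.936317)
  = −0.75 × (-0.065801) = 0.049351 substitutions/site.
Under a molecular clock d = 2μt, so t = d/(2μ) = 0.049351 / (2 × 1.4 × 10^-8) = 1.76 million years.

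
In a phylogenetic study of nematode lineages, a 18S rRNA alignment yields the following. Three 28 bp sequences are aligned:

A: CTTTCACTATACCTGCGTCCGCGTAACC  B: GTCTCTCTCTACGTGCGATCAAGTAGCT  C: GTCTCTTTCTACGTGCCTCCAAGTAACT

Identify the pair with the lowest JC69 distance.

B and C

A–B: 11/28 differ, p = 0.393, d = 0.556.
A–C: 10/28 differ, p = 0.357, d = 0.485.
B–C: 5/28 differ, p = 0.179, d = 0.204.
The smallest distance is between B and C.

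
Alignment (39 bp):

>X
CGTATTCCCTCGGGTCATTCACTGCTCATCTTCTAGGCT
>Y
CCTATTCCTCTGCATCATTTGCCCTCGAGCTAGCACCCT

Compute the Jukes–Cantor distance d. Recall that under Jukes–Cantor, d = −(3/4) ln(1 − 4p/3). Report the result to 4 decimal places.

The sequences differ at 19 of 39 sites, so p = 19/39 ≈ 0.487179.
d = −(3/4) ln(1 − 4p/3) = −0.75 ln(1 − 0.649572) = −0.75 ln(0.350428)
  = −0.75 × (-1.048600) = 0.786450 substitutions/site.

0.7865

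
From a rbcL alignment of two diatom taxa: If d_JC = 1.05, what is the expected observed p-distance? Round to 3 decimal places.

p = (3/4)(1 − e^(−4d/3)) = 0.75 × (1 − e^(-1.4)) = 0.75 × (1 − 0.246597) = 0.565052.

0.565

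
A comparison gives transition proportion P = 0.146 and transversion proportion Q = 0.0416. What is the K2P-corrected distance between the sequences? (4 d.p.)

Under the Kimura two-parameter model, d = −½ ln(1 − 2P − Q) − ¼ ln(1 − 2Q).
1 − 2P − Q = 0.6664, giving −½ ln(0.6664) = 0.202933.
1 − 2Q = 0.9168, giving −¼ ln(0.9168) = 0.021716.
d = 0.202933 + 0.021716 = 0.224649.

0.2246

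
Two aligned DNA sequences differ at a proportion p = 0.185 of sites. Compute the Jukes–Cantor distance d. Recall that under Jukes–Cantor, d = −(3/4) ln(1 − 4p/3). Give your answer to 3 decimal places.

0.212

d = −(3/4) ln(1 − 4p/3) = −0.75 ln(1 − 0.246667) = −0.75 ln(0.753333)
  = −0.75 × (-0.283248) = 0.212436 substitutions/site.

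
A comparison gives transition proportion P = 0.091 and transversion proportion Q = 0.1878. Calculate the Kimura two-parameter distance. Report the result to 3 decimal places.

0.349

Under the Kimura two-parameter model, d = −½ ln(1 − 2P − Q) − ¼ ln(1 − 2Q).
1 − 2P − Q = 0.6302, giving −½ ln(0.6302) = 0.230859.
1 − 2Q = 0.6244, giving −¼ ln(0.6244) = 0.117741.
d = 0.230859 + 0.117741 = 0.348600.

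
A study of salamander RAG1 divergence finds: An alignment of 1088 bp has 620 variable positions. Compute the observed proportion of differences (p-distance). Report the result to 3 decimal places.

0.570

p = 620/1088 = 0.569852… ≈ 0.570 (to 3 d.p.).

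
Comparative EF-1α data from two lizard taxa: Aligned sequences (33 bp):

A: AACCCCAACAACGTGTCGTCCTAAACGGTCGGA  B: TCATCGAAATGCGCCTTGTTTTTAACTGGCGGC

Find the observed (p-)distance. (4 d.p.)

0.5152

The sequences differ at 17 of 33 positions.
p = 17/33 = 0.515151… ≈ 0.5152 (to 4 d.p.).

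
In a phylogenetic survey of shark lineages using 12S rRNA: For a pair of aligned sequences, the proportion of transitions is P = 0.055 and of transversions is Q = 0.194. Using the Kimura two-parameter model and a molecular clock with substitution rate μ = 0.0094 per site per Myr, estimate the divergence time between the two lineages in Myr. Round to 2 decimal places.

16.17

Under the Kimura two-parameter model, d = −½ ln(1 − 2P − Q) − ¼ ln(1 − 2Q).
1 − 2P − Q = 0.696, giving −½ ln(0.696) = 0.181203.
1 − 2Q = 0.612, giving −¼ ln(0.612) = 0.122756.
d = 0.181203 + 0.122756 = 0.303959.
Under a molecular clock d = 2μt, so t = d/(2μ) = 0.303959 / (2 × 0.0094) = 16.17 Myr.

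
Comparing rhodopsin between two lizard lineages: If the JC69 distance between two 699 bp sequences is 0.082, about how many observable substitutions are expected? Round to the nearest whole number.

Invert JC69: p = (3/4)(1 − e^(−4d/3)) = 0.75 × (1 − e^(-0.109333)) = 0.75 × (1 − 0.896432) = 0.077676.
Expected differing sites = pL ≈ 0.077676 × 699 = 54.295524 ≈ 54.

54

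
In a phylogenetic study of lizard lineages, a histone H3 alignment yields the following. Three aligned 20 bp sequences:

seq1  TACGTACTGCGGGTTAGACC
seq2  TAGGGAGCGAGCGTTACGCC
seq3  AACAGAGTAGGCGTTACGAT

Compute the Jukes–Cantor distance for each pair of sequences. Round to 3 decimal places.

seq1–seq2: 8/20 sites differ → p = 0.4, d = −0.75 ln(1 − 0.533333) = 0.571605 ≈ 0.572.
seq1–seq3: 11/20 sites differ → p = 0.55, d = −0.75 ln(1 − 0.733333) = 0.991316 ≈ 0.991.
seq2–seq3: 8/20 sites differ → p = 0.4, d = −0.75 ln(1 − 0.533333) = 0.571605 ≈ 0.572.

d(seq1,seq2) = 0.572, d(seq1,seq3) = 0.991, d(seq2,seq3) = 0.572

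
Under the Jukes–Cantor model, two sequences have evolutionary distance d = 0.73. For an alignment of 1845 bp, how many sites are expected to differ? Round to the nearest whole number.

861

Invert JC69: p = (3/4)(1 − e^(−4d/3)) = 0.75 × (1 − e^(-0.973333)) = 0.75 × (1 − 0.377822) = 0.466634.
Expected differing sites = pL ≈ 0.466634 × 1845 = 860.93973 ≈ 861.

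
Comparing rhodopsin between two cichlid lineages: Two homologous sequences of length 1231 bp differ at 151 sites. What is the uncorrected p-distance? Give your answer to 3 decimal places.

0.123

p = 151/1231 = 0.122664… ≈ 0.123 (to 3 d.p.).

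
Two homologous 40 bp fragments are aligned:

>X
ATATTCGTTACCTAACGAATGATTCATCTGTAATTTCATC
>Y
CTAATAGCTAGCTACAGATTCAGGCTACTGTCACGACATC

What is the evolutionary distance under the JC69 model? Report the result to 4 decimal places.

0.6272

The sequences differ at 17 of 40 sites, so p = 17/40 = 0.425.
d = −(3/4) ln(1 − 4p/3) = −0.75 ln(1 − 0.566667) = −0.75 ln(0.433333)
  = −0.75 × (-0.836249) = 0.627187 substitutions/site.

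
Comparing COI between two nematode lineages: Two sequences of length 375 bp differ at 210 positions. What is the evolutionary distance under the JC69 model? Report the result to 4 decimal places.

p = 210/375 = 0.56.
d = −(3/4) ln(1 − 4p/3) = −0.75 ln(1 − 0.746667) = −0.75 ln(0.253333)
  = −0.75 × (-1.373050) = 1.029788 substitutions/site.

1.0298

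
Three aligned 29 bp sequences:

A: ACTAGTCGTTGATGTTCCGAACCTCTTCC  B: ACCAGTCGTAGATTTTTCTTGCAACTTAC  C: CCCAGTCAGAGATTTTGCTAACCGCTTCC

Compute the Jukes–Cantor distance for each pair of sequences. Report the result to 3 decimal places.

d(A,B) = 0.462, d(A,C) = 0.401, d(B,C) = 0.401

A–B: 10/29 sites differ → p ≈ 0.344828, d = −0.75 ln(1 − 0.459771) = 0.461822 ≈ 0.462.
A–C: 9/29 sites differ → p ≈ 0.310345, d = −0.75 ln(1 − 0.413793) = 0.400562 ≈ 0.401.
B–C: 9/29 sites differ → p ≈ 0.310345, d = −0.75 ln(1 − 0.413793) = 0.400562 ≈ 0.401.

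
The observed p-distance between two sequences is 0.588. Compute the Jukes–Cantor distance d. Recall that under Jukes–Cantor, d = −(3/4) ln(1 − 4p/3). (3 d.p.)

1.149

d = −(3/4) ln(1 − 4p/3) = −0.75 ln(1 − 0.784) = −0.75 ln(0.216)
  = −0.75 × (-1.532477) = 1.149358 substitutions/site.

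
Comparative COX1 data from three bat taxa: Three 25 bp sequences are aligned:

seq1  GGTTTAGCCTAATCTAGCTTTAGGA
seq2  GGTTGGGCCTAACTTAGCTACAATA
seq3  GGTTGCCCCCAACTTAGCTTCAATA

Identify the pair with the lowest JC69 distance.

seq1–seq2: 8/25 differ, p = 0.320, d = 0.417.
seq1–seq3: 9/25 differ, p = 0.360, d = 0.490.
seq2–seq3: 4/25 differ, p = 0.160, d = 0.180.
The smallest distance is between seq2 and seq3.

seq2 and seq3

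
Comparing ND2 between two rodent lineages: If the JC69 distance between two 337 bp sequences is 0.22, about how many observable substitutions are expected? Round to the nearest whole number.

64

Invert JC69: p = (3/4)(1 − e^(−4d/3)) = 0.75 × (1 − e^(-0.293333)) = 0.75 × (1 − 0.745774) = 0.190670.
Expected differing sites = pL ≈ 0.190670 × 337 = 64.25579 ≈ 64.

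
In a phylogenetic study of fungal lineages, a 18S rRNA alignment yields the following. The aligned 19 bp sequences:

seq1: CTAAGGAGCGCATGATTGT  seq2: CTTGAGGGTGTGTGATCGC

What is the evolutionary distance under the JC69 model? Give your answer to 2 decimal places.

0.75

The sequences differ at 9 of 19 sites (3, 4, 5, 7, 9, 11, 12, 17, 19), so p = 9/19 ≈ 0.473684.
d = −(3/4) ln(1 − 4p/3) = −0.75 ln(1 − 0.631579) = −0.75 ln(0.368421)
  = −0.75 × (-0.998529) = 0.748897 substitutions/site.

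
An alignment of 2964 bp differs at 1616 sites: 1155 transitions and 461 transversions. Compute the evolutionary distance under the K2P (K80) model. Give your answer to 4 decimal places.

P = 1155/2964 ≈ 0.389676 and Q = 461/2964 ≈ 0.155533.
Under the Kimura two-parameter model, d = −½ ln(1 − 2P − Q) − ¼ ln(1 − 2Q).
1 − 2P − Q = 0.065115, giving −½ ln(0.065115) = 1.365800.
1 − 2Q = 0.688934, giving −¼ ln(0.688934) = 0.093152.
d = 1.365800 + 0.093152 = 1.458952.

1.4590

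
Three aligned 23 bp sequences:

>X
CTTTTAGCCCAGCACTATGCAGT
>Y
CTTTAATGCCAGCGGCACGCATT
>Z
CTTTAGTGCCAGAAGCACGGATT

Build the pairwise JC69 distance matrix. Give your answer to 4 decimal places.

X–Y: 8/23 sites differ → p ≈ 0.347826, d = −0.75 ln(1 − 0.463768) = 0.467391 ≈ 0.4674.
X–Z: 10/23 sites differ → p ≈ 0.434783, d = −0.75 ln(1 − 0.579711) = 0.650110 ≈ 0.6501.
Y–Z: 4/23 sites differ → p ≈ 0.173913, d = −0.75 ln(1 − 0.231884) = 0.197861 ≈ 0.1979.

d(X,Y) = 0.4674, d(X,Z) = 0.6501, d(Y,Z) = 0.1979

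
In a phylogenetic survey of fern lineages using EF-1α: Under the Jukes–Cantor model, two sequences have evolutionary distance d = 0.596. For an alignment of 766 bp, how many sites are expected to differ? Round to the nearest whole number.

315

Invert JC69: p = (3/4)(1 − e^(−4d/3)) = 0.75 × (1 − e^(-0.794667)) = 0.75 × (1 − 0.451732) = 0.411201.
Expected differing sites = pL ≈ 0.411201 × 766 = 314.979966 ≈ 315.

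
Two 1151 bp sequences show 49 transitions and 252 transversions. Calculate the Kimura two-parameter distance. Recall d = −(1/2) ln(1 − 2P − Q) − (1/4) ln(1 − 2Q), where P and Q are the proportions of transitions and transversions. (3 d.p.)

P = 49/1151 ≈ 0.042572 and Q = 252/1151 ≈ 0.21894.
Under the Kimura two-parameter model, d = −½ ln(1 − 2P − Q) − ¼ ln(1 − 2Q).
1 − 2P − Q = 0.695916, giving −½ ln(0.695916) = 0.181263.
1 − 2Q = 0.56212, giving −¼ ln(0.56212) = 0.144010.
d = 0.181263 + 0.144010 = 0.325273.

0.325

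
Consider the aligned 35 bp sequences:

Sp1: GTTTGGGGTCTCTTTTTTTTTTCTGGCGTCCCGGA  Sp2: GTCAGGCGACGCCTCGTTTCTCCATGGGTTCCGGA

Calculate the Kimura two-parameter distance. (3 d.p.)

Of 35 sites, 6 differences are transitions and 8 are transversions, so P = 6/35 ≈ 0.171429 and Q = 8/35 ≈ 0.228571.
Under the Kimura two-parameter model, d = −½ ln(1 − 2P − Q) − ¼ ln(1 − 2Q).
1 − 2P − Q = 0.428571, giving −½ ln(0.428571) = 0.423649.
1 − 2Q = 0.542858, giving −¼ ln(0.542858) = 0.152727.
d = 0.423649 + 0.152727 = 0.576376.

0.576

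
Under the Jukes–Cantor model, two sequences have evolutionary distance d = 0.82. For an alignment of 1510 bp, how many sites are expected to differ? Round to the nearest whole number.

753

Invert JC69: p = (3/4)(1 − e^(−4d/3)) = 0.75 × (1 − e^(-1.093333)) = 0.75 × (1 − 0.335098) = 0.498677.
Expected differing sites = pL ≈ 0.498677 × 1510 = 753.00227 ≈ 753.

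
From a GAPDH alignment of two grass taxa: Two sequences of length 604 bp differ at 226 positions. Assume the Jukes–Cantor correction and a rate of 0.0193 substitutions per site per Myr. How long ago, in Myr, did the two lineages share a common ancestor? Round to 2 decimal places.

13.43

p = 226/604 ≈ 0.374172.
d = −(3/4) ln(1 − 4p/3) = −0.75 ln(1 − 0.498896) = −0.75 ln(0.501104)
  = −0.75 × (-0.690942) = 0.518207 substitutions/site.
Under a molecular clock d = 2μt, so t = d/(2μ) = 0.518207 / (2 × 0.0193) = 13.43 Myr.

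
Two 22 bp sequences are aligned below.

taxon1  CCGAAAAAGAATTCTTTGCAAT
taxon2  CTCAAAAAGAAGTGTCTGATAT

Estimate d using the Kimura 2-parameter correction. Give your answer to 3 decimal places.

0.415

Of 22 sites, 2 differences are transitions and 5 are transversions, so P = 2/22 ≈ 0.090909 and Q = 5/22 ≈ 0.227273.
Under the Kimura two-parameter model, d = −½ ln(1 − 2P − Q) − ¼ ln(1 − 2Q).
1 − 2P − Q = 0.590909, giving −½ ln(0.590909) = 0.263047.
1 − 2Q = 0.545454, giving −¼ ln(0.545454) = 0.151534.
d = 0.263047 + 0.151534 = 0.414581.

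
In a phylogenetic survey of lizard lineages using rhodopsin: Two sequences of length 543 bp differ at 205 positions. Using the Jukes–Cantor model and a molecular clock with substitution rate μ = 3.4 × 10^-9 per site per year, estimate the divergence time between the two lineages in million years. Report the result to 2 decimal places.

p = 205/543 ≈ 0.377532.
d = −(3/4) ln(1 − 4p/3) = −0.75 ln(1 − 0.503376) = −0.75 ln(0.496624)
  = −0.75 × (-0.699922) = 0.524942 substitutions/site.
Under a molecular clock d = 2μt, so t = d/(2μ) = 0.524942 / (2 × 3.4 × 10^-9) = 77.20 million years.

77.20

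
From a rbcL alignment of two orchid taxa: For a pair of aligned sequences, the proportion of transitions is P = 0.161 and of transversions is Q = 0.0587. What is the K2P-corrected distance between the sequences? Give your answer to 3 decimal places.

Under the Kimura two-parameter model, d = −½ ln(1 − 2P − Q) − ¼ ln(1 − 2Q).
1 − 2P − Q = 0.6193, giving −½ ln(0.6193) = 0.239583.
1 − 2Q = 0.8826, giving −¼ ln(0.8826) = 0.031221.
d = 0.239583 + 0.031221 = 0.270804.

0.271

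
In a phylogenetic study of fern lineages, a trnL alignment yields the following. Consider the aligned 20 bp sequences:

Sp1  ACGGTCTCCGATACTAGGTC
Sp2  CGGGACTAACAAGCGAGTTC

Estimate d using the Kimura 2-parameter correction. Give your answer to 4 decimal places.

0.9749

Of 20 sites, 1 differences are transitions and 9 are transversions, so P = 1/20 = 0.05 and Q = 9/20 = 0.45.
Under the Kimura two-parameter model, d = −½ ln(1 − 2P − Q) − ¼ ln(1 − 2Q).
1 − 2P − Q = 0.45, giving −½ ln(0.45) = 0.399254.
1 − 2Q = 0.1, giving −¼ ln(0.1) = 0.575646.
d = 0.399254 + 0.575646 = 0.974900.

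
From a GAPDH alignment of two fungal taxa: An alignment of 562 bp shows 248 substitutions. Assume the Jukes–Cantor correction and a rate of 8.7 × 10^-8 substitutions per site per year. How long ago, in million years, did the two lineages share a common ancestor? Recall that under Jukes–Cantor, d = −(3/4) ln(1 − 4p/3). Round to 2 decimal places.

p = 248/562 ≈ 0.441281.
d = −(3/4) ln(1 − 4p/3) = −0.75 ln(1 − 0.588375) = −0.75 ln(0.411625)
  = −0.75 × (-0.887643) = 0.665732 substitutions/site.
Under a molecular clock d = 2μt, so t = d/(2μ) = 0.665732 / (2 × 8.7 × 10^-8) = 3.83 million years.

3.83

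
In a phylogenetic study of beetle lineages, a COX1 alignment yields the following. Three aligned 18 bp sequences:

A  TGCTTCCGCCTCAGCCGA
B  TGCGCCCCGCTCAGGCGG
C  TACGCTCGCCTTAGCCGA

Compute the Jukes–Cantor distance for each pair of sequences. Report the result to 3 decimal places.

A–B: 6/18 sites differ → p ≈ 0.333333, d = −0.75 ln(1 − 0.444444) = 0.440839 ≈ 0.441.
A–C: 5/18 sites differ → p ≈ 0.277778, d = −0.75 ln(1 − 0.370371) = 0.346968 ≈ 0.347.
B–C: 7/18 sites differ → p ≈ 0.388889, d = −0.75 ln(1 − 0.518519) = 0.548166 ≈ 0.548.

d(A,B) = 0.441, d(A,C) = 0.347, d(B,C) = 0.548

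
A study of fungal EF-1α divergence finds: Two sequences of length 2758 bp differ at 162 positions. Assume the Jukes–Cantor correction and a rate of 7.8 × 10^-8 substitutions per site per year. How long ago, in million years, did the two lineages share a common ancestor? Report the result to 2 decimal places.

p = 162/2758 ≈ 0.058738.
d = −(3/4) ln(1 − 4p/3) = −0.75 ln(1 − 0.078317) = −0.75 ln(0.921683)
  = −0.75 × (-0.081554) = 0.061166 substitutions/site.
Under a molecular clock d = 2μt, so t = d/(2μ) = 0.061166 / (2 × 7.8 × 10^-8) = 0.39 million years.

0.39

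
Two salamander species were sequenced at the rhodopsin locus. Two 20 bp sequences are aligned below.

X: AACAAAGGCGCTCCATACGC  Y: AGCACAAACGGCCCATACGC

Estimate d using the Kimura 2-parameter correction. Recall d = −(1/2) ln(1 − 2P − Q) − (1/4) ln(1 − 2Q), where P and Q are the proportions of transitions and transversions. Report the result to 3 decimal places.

Of 20 sites, 4 differences are transitions and 2 are transversions, so P = 4/20 = 0.2 and Q = 2/20 = 0.1.
Under the Kimura two-parameter model, d = −½ ln(1 − 2P − Q) − ¼ ln(1 − 2Q).
1 − 2P − Q = 0.5, giving −½ ln(0.5) = 0.346574.
1 − 2Q = 0.8, giving −¼ ln(0.8) = 0.055786.
d = 0.346574 + 0.055786 = 0.402360.

0.402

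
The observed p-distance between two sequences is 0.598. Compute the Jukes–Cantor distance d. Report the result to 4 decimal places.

1.1971

d = −(3/4) ln(1 − 4p/3) = −0.75 ln(1 − 0.797333) = −0.75 ln(0.202667)
  = −0.75 × (-1.596191) = 1.197143 substitutions/site.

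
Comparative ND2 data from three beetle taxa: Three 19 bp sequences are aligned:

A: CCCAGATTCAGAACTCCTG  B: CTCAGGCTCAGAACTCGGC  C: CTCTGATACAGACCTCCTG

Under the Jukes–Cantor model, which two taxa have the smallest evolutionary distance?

A and C

A–B: 6/19 differ, p = 0.316, d = 0.410.
A–C: 4/19 differ, p = 0.211, d = 0.247.
B–C: 8/19 differ, p = 0.421, d = 0.618.
The smallest distance is between A and C.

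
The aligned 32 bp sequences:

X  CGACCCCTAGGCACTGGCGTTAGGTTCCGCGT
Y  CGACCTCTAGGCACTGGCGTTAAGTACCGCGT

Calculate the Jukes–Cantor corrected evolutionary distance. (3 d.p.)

The sequences differ at 3 of 32 sites (6, 23, 26), so p = 3/32 = 0.09375.
d = −(3/4) ln(1 − 4p/3) = −0.75 ln(1 − 0.125) = −0.75 ln(0.875)
  = −0.75 × (-0.133531) = 0.100148 substitutions/site.

0.100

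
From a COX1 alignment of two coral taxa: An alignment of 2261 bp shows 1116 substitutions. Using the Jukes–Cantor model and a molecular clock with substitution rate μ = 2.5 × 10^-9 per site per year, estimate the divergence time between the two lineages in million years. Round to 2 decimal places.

p = 1116/2261 ≈ 0.493587.
d = −(3/4) ln(1 − 4p/3) = −0.75 ln(1 − 0.658116) = −0.75 ln(0.341884)
  = −0.75 × (-1.073284) = 0.804963 substitutions/site.
Under a molecular clock d = 2μt, so t = d/(2μ) = 0.804963 / (2 × 2.5 × 10^-9) = 160.99 million years.

160.99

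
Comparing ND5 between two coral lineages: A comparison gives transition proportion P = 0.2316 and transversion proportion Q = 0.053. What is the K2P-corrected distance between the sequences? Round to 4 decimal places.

0.3911

Under the Kimura two-parameter model, d = −½ ln(1 − 2P − Q) − ¼ ln(1 − 2Q).
1 − 2P − Q = 0.4838, giving −½ ln(0.4838) = 0.363042.
1 − 2Q = 0.894, giving −¼ ln(0.894) = 0.028012.
d = 0.363042 + 0.028012 = 0.391054.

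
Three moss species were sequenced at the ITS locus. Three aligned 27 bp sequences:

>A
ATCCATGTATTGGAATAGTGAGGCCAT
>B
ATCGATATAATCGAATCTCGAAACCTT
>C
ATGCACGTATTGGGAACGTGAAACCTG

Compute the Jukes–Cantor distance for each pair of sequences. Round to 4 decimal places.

d(A,B) = 0.5107, d(A,C) = 0.4408, d(B,C) = 0.5876

A–B: 10/27 sites differ → p ≈ 0.37037, d = −0.75 ln(1 − 0.493827) = 0.510658 ≈ 0.5107.
A–C: 9/27 sites differ → p ≈ 0.333333, d = −0.75 ln(1 − 0.444444) = 0.440839 ≈ 0.4408.
B–C: 11/27 sites differ → p ≈ 0.407407, d = −0.75 ln(1 − 0.543209) = 0.587647 ≈ 0.5876.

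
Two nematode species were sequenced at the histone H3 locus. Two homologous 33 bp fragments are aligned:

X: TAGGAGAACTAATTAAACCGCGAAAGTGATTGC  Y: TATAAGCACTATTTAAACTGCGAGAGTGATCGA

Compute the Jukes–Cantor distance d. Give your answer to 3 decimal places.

The sequences differ at 8 of 33 sites (3, 4, 7, 12, 19, 24, 31, 33), so p = 8/33 ≈ 0.242424.
d = −(3/4) ln(1 − 4p/3) = −0.75 ln(1 − 0.323232) = −0.75 ln(0.676768)
  = −0.75 × (-0.390427) = 0.292820 substitutions/site.

0.293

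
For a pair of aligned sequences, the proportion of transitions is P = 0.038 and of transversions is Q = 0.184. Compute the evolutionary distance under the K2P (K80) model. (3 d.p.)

0.265

Under the Kimura two-parameter model, d = −½ ln(1 − 2P − Q) − ¼ ln(1 − 2Q).
1 − 2P − Q = 0.74, giving −½ ln(0.74) = 0.150553.
1 − 2Q = 0.632, giving −¼ ln(0.632) = 0.114716.
d = 0.150553 + 0.114716 = 0.265269.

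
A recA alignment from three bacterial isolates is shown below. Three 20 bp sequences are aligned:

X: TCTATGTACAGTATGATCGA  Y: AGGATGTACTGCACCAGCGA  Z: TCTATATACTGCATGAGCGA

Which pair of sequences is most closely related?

X and Z

X–Y: 8/20 differ, p = 0.400, d = 0.572.
X–Z: 4/20 differ, p = 0.200, d = 0.233.
Y–Z: 6/20 differ, p = 0.300, d = 0.383.
The smallest distance is between X and Z.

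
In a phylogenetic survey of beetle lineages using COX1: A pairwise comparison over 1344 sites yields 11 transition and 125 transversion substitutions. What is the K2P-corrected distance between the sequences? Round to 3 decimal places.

P = 11/1344 ≈ 0.008185 and Q = 125/1344 ≈ 0.093006.
Under the Kimura two-parameter model, d = −½ ln(1 − 2P − Q) − ¼ ln(1 − 2Q).
1 − 2P − Q = 0.890624, giving −½ ln(0.890624) = 0.057916.
1 − 2Q = 0.813988, giving −¼ ln(0.813988) = 0.051452.
d = 0.057916 + 0.051452 = 0.109368.

0.109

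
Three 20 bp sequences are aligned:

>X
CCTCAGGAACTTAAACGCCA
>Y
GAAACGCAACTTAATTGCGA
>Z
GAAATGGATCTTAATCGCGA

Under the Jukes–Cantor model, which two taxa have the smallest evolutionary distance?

Y and Z

X–Y: 9/20 differ, p = 0.450, d = 0.687.
X–Z: 8/20 differ, p = 0.400, d = 0.572.
Y–Z: 4/20 differ, p = 0.200, d = 0.233.
The smallest distance is between Y and Z.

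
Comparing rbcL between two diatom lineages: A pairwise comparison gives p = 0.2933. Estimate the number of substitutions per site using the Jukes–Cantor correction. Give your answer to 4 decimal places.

0.3720

d = −(3/4) ln(1 − 4p/3) = −0.75 ln(1 − 0.391067) = −0.75 ln(0.608933)
  = −0.75 × (-0.496047) = 0.372035 substitutions/site.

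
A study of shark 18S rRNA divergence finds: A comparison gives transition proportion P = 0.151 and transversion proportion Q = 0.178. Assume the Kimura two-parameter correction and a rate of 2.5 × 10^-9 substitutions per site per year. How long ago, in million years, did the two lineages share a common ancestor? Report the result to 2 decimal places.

Under the Kimura two-parameter model, d = −½ ln(1 − 2P − Q) − ¼ ln(1 − 2Q).
1 − 2P − Q = 0.52, giving −½ ln(0.52) = 0.326963.
1 − 2Q = 0.644, giving −¼ ln(0.644) = 0.110014.
d = 0.326963 + 0.110014 = 0.436977.
Under a molecular clock d = 2μt, so t = d/(2μ) = 0.436977 / (2 × 2.5 × 10^-9) = 87.40 million years.

87.40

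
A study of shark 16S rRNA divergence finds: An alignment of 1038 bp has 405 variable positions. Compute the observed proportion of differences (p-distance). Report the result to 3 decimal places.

p = 405/1038 = 0.390173… ≈ 0.390 (to 3 d.p.).

0.390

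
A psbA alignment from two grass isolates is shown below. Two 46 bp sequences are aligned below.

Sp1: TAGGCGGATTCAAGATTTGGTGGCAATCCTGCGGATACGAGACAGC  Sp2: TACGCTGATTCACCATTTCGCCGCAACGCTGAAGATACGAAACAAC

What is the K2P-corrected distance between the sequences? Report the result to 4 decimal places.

Of 46 sites, 5 differences are transitions and 8 are transversions, so P = 5/46 ≈ 0.108696 and Q = 8/46 ≈ 0.173913.
Under the Kimura two-parameter model, d = −½ ln(1 − 2P − Q) − ¼ ln(1 − 2Q).
1 − 2P − Q = 0.608695, giving −½ ln(0.608695) = 0.248219.
1 − 2Q = 0.652174, giving −¼ ln(0.652174) = 0.106861.
d = 0.248219 + 0.106861 = 0.355080.

0.3551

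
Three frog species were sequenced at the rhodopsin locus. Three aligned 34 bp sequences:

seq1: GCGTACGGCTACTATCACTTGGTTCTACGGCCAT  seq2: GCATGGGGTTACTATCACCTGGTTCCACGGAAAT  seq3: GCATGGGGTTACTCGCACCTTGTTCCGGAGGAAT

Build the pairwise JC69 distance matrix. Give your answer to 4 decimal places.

d(seq1,seq2) = 0.2824, d(seq1,seq3) = 0.5972, d(seq2,seq3) = 0.2407

seq1–seq2: 8/34 sites differ → p ≈ 0.235294, d = −0.75 ln(1 − 0.313725) = 0.282358 ≈ 0.2824.
seq1–seq3: 14/34 sites differ → p ≈ 0.411765, d = −0.75 ln(1 − 0.54902) = 0.597249 ≈ 0.5972.
seq2–seq3: 7/34 sites differ → p ≈ 0.205882, d = −0.75 ln(1 − 0.274509) = 0.240680 ≈ 0.2407.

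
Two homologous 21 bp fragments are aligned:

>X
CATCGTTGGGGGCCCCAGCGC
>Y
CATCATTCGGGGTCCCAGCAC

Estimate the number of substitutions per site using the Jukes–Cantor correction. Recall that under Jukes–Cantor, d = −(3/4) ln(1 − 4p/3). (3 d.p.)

0.220

The sequences differ at 4 of 21 sites (5, 8, 13, 20), so p = 4/21 ≈ 0.190476.
d = −(3/4) ln(1 − 4p/3) = −0.75 ln(1 − 0.253968) = −0.75 ln(0.746032)
  = −0.75 × (-0.292987) = 0.219740 substitutions/site.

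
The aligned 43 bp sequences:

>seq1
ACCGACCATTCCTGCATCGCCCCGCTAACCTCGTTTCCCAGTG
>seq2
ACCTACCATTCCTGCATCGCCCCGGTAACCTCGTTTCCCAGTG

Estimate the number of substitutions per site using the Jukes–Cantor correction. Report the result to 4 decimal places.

0.0480

The sequences differ at 2 of 43 sites (4, 25), so p = 2/43 ≈ 0.046512.
d = −(3/4) ln(1 − 4p/3) = −0.75 ln(1 − 0.062016) = −0.75 ln(0.937984)
  = −0.75 × (-0.064022) = 0.048017 substitutions/site.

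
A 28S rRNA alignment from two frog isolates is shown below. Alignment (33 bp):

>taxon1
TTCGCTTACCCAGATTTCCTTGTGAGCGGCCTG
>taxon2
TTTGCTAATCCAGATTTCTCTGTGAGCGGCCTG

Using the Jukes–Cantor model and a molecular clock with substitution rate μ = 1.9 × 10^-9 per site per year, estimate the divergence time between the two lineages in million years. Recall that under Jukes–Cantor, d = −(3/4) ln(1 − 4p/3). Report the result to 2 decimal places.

The sequences differ at 5 of 33 sites (3, 7, 9, 19, 20), so p = 5/33 ≈ 0.151515.
d = −(3/4) ln(1 − 4p/3) = −0.75 ln(1 − 0.20202) = −0.75 ln(0.79798)
  = −0.75 × (-0.225672) = 0.169254 substitutions/site.
Under a molecular clock d = 2μt, so t = d/(2μ) = 0.169254 / (2 × 1.9 × 10^-9) = 44.54 million years.

44.54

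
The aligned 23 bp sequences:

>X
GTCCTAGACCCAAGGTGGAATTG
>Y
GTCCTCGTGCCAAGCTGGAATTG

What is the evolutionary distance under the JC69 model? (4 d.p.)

0.1979

The sequences differ at 4 of 23 sites (6, 8, 9, 15), so p = 4/23 ≈ 0.173913.
d = −(3/4) ln(1 − 4p/3) = −0.75 ln(1 − 0.231884) = −0.75 ln(0.768116)
  = −0.75 × (-0.263815) = 0.197861 substitutions/site.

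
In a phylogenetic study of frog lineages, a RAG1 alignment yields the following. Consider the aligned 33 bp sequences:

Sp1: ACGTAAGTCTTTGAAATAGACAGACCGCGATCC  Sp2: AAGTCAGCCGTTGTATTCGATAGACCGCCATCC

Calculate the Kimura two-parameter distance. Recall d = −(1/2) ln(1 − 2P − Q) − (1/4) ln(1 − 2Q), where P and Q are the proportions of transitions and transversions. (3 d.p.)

0.341

Of 33 sites, 2 differences are transitions and 7 are transversions, so P = 2/33 ≈ 0.060606 and Q = 7/33 ≈ 0.212121.
Under the Kimura two-parameter model, d = −½ ln(1 − 2P − Q) − ¼ ln(1 − 2Q).
1 − 2P − Q = 0.666667, giving −½ ln(0.666667) = 0.202732.
1 − 2Q = 0.575758, giving −¼ ln(0.575758) = 0.138017.
d = 0.202732 + 0.138017 = 0.340749.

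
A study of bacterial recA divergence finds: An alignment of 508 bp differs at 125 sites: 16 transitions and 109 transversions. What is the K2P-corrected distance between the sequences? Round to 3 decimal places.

0.303

P = 16/508 ≈ 0.031496 and Q = 109/508 ≈ 0.214567.
Under the Kimura two-parameter model, d = −½ ln(1 − 2P − Q) − ¼ ln(1 − 2Q).
1 − 2P − Q = 0.722441, giving −½ ln(0.722441) = 0.162560.
1 − 2Q = 0.570866, giving −¼ ln(0.570866) = 0.140150.
d = 0.162560 + 0.140150 = 0.302710.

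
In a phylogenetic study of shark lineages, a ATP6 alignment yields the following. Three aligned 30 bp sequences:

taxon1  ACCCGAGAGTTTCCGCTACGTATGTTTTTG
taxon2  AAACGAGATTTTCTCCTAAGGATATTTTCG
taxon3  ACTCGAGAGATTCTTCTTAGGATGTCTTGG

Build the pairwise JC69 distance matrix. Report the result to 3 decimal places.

taxon1–taxon2: 9/30 sites differ → p = 0.3, d = −0.75 ln(1 − 0.4) = 0.383119 ≈ 0.383.
taxon1–taxon3: 9/30 sites differ → p = 0.3, d = −0.75 ln(1 − 0.4) = 0.383119 ≈ 0.383.
taxon2–taxon3: 9/30 sites differ → p = 0.3, d = −0.75 ln(1 − 0.4) = 0.383119 ≈ 0.383.

d(taxon1,taxon2) = 0.383, d(taxon1,taxon3) = 0.383, d(taxon2,taxon3) = 0.383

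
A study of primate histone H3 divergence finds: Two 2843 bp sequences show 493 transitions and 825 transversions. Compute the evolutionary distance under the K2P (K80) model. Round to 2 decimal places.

P = 493/2843 ≈ 0.173408 and Q = 825/2843 ≈ 0.290186.
Under the Kimura two-parameter model, d = −½ ln(1 − 2P − Q) − ¼ ln(1 − 2Q).
1 − 2P − Q = 0.362998, giving −½ ln(0.362998) = 0.506679.
1 − 2Q = 0.419628, giving −¼ ln(0.419628) = 0.217097.
d = 0.506679 + 0.217097 = 0.723776.

0.72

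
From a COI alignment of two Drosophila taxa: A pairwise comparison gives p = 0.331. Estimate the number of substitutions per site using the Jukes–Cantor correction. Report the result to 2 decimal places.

d = −(3/4) ln(1 − 4p/3) = −0.75 ln(1 − 0.441333) = −0.75 ln(0.558667)
  = −0.75 × (-0.582202) = 0.436652 substitutions/site.

0.44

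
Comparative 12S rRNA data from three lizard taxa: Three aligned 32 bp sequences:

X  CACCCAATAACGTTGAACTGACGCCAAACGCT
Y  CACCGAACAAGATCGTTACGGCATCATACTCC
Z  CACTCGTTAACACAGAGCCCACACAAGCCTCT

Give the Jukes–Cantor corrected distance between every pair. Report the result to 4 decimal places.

d(X,Y) = 0.7356, d(X,Z) = 0.6566, d(Y,Z) = 1.0397

X–Y: 15/32 sites differ → p = 0.46875, d = −0.75 ln(1 − 0.625) = 0.735622 ≈ 0.7356.
X–Z: 14/32 sites differ → p = 0.4375, d = −0.75 ln(1 − 0.583333) = 0.656601 ≈ 0.6566.
Y–Z: 18/32 sites differ → p = 0.5625, d = −0.75 ln(1 − 0.75) = 1.039721 ≈ 1.0397.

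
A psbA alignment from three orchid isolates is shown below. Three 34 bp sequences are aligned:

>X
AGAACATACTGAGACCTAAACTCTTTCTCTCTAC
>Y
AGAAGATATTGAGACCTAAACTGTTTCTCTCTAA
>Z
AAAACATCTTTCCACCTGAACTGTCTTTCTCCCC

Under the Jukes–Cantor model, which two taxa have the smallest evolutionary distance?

X–Y: 4/34 differ, p = 0.118, d = 0.128.
X–Z: 12/34 differ, p = 0.353, d = 0.477.
Y–Z: 12/34 differ, p = 0.353, d = 0.477.
The smallest distance is between X and Y.

X and Y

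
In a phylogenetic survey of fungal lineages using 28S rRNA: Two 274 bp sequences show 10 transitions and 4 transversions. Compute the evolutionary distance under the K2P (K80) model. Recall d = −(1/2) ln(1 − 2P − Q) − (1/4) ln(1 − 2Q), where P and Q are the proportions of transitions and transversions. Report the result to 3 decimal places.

P = 10/274 ≈ 0.036496 and Q = 4/274 ≈ 0.014599.
Under the Kimura two-parameter model, d = −½ ln(1 − 2P − Q) − ¼ ln(1 − 2Q).
1 − 2P − Q = 0.912409, giving −½ ln(0.912409) = 0.045833.
1 − 2Q = 0.970802, giving −¼ ln(0.970802) = 0.007408.
d = 0.045833 + 0.007408 = 0.053241.

0.053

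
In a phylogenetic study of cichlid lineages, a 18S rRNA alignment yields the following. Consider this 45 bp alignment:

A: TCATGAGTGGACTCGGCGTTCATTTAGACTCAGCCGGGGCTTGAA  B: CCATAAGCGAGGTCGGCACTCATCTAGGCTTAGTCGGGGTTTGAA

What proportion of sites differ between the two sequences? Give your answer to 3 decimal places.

0.289

The sequences differ at 13 of 45 positions.
p = 13/45 = 0.288888… ≈ 0.289 (to 3 d.p.).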